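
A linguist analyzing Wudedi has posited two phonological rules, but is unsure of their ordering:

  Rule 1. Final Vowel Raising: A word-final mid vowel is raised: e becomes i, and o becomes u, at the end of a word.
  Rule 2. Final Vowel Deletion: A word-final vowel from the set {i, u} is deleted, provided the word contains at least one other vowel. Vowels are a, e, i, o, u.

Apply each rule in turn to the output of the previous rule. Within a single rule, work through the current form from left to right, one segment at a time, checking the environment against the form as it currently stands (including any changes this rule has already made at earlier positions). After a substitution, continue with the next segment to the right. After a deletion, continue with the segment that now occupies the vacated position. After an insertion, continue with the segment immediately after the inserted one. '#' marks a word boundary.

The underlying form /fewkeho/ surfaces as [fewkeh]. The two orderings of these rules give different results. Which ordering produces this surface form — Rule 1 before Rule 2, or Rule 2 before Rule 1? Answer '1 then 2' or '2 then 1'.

Order 1 then 2:
  1 Final Vowel Raising: [fewkeho] → [fewkehu]
  2 Final Vowel Deletion: [fewkehu] → [fewkeh]
  result: [fewkeh]
Order 2 then 1:
  2 Final Vowel Deletion: no change — [fewkeho]
  1 Final Vowel Raising: [fewkeho] → [fewkehu]
  result: [fewkehu]

1 then 2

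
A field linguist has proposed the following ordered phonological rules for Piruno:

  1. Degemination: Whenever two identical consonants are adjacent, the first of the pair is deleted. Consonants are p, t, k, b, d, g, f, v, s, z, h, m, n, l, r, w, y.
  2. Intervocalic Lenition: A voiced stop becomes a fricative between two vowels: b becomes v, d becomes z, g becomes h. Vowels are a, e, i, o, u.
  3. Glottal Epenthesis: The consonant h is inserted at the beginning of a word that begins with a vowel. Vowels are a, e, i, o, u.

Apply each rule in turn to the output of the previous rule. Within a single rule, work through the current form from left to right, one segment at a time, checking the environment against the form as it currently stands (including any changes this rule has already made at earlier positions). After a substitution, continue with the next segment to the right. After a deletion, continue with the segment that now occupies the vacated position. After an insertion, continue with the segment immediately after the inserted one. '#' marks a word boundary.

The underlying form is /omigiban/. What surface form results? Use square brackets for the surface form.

[homihivan]

1 Degemination: no change — [omigiban]
2 Intervocalic Lenition: [omigiban] → [omihivan]
3 Glottal Epenthesis: [omihivan] → [homihivan]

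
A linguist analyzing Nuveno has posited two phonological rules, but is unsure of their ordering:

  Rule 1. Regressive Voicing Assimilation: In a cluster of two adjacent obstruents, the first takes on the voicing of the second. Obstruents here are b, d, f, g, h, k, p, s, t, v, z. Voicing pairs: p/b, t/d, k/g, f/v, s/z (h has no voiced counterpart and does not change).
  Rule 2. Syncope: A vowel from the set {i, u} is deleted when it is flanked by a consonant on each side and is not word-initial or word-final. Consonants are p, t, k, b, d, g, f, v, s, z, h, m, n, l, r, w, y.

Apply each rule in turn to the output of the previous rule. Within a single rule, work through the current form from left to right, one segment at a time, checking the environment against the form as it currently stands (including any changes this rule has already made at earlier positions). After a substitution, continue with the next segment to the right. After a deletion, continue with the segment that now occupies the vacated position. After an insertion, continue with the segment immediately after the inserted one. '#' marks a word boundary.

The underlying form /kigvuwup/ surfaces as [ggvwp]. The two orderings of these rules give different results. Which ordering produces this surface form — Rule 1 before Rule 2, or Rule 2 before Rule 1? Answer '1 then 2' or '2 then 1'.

2 then 1

Order 1 then 2:
  1 Regressive Voicing Assimilation: no change — [kigvuwup]
  2 Syncope: [kigvuwup] → [kgvwp]
  result: [kgvwp]
Order 2 then 1:
  2 Syncope: [kigvuwup] → [kgvwp]
  1 Regressive Voicing Assimilation: [kgvwp] → [ggvwp]
  result: [ggvwp]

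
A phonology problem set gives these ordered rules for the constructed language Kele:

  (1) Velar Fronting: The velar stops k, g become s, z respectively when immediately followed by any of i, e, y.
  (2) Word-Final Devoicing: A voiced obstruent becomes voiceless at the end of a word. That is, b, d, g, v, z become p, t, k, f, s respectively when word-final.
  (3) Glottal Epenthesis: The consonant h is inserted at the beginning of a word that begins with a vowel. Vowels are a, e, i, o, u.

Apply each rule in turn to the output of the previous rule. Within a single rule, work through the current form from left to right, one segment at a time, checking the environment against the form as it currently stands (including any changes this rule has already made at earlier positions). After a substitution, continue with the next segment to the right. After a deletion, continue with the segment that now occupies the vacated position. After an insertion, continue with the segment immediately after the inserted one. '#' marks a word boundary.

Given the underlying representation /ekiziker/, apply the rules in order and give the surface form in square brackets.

(1) Velar Fronting: [ekiziker] → [esiziser]
(2) Word-Final Devoicing: no change — [esiziser]
(3) Glottal Epenthesis: [esiziser] → [hesiziser]

[hesiziser]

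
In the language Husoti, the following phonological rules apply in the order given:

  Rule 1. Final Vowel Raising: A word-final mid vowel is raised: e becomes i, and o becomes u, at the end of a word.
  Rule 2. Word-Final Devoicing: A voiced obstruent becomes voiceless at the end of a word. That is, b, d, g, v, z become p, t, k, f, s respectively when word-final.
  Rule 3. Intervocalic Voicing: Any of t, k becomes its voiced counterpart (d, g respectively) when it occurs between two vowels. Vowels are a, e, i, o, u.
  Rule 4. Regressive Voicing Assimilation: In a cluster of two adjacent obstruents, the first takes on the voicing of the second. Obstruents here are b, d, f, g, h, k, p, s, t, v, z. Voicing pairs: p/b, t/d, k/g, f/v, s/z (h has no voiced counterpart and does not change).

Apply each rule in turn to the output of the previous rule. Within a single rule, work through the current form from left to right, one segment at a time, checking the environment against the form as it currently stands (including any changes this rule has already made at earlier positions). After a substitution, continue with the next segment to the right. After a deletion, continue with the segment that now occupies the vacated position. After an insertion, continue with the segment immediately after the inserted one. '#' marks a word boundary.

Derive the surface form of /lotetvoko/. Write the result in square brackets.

Rule 1 Final Vowel Raising: [lotetvoko] → [lotetvoku]
Rule 2 Word-Final Devoicing: no change — [lotetvoku]
Rule 3 Intervocalic Voicing: [lotetvoku] → [lodetvogu]
Rule 4 Regressive Voicing Assimilation: [lodetvogu] → [lodedvogu]

[lodedvogu]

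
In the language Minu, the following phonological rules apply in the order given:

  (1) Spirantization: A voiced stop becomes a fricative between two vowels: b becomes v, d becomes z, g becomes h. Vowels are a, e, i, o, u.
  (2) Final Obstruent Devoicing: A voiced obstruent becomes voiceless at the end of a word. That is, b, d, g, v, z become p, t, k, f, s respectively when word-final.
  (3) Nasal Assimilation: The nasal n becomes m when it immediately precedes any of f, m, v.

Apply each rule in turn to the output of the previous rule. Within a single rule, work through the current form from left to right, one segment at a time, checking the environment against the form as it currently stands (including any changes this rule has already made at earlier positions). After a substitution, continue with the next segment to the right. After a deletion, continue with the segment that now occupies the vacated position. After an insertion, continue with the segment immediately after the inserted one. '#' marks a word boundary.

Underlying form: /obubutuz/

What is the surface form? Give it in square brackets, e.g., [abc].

[ovuvutus]

(1) Spirantization: [obubutuz] → [ovuvutuz]
(2) Final Obstruent Devoicing: [ovuvutuz] → [ovuvutus]
(3) Nasal Assimilation: no change — [ovuvutus]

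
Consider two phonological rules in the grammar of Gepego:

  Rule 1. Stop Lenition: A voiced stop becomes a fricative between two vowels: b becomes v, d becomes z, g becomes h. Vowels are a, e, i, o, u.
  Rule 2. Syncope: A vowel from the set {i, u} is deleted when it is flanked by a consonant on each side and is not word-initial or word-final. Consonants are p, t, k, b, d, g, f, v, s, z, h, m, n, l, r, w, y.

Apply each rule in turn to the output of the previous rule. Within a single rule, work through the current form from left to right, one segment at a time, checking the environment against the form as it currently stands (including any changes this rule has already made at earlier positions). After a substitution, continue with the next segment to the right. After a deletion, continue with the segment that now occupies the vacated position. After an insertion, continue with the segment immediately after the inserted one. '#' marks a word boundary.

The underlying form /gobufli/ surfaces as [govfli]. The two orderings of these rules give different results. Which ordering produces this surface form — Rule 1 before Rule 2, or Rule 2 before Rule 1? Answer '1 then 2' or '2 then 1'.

Order 1 then 2:
  1 Stop Lenition: [gobufli] → [govufli]
  2 Syncope: [govufli] → [govfli]
  result: [govfli]
Order 2 then 1:
  2 Syncope: [gobufli] → [gobfli]
  1 Stop Lenition: no change — [gobfli]
  result: [gobfli]

1 then 2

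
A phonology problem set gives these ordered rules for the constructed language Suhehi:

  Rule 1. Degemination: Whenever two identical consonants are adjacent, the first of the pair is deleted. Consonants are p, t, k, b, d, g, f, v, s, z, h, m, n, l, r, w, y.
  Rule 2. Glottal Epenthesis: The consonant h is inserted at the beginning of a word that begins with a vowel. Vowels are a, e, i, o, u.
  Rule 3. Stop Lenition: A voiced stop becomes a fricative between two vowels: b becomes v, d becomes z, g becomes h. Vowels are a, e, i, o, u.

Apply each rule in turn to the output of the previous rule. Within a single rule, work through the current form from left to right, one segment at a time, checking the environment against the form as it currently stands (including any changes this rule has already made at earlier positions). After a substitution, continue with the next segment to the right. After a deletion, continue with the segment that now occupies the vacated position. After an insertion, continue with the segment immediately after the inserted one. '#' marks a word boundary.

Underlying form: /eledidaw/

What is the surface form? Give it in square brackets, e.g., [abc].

[helezizaw]

Rule 1 Degemination: no change — [eledidaw]
Rule 2 Glottal Epenthesis: [eledidaw] → [heledidaw]
Rule 3 Stop Lenition: [heledidaw] → [helezizaw]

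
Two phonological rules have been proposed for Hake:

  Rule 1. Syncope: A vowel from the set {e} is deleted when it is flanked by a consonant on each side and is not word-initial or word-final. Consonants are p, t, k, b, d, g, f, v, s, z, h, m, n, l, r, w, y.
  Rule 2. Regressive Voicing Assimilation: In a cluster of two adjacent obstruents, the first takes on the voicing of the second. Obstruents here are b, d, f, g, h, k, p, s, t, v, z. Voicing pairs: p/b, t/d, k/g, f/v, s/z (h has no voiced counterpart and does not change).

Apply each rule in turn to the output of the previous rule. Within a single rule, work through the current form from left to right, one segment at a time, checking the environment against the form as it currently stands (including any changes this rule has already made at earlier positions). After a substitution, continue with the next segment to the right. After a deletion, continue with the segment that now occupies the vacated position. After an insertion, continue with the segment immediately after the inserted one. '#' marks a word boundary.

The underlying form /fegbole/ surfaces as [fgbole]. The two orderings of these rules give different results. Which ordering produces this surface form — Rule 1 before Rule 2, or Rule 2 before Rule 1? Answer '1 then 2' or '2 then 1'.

Order 1 then 2:
  1 Syncope: [fegbole] → [fgbole]
  2 Regressive Voicing Assimilation: [fgbole] → [vgbole]
  result: [vgbole]
Order 2 then 1:
  2 Regressive Voicing Assimilation: no change — [fegbole]
  1 Syncope: [fegbole] → [fgbole]
  result: [fgbole]

2 then 1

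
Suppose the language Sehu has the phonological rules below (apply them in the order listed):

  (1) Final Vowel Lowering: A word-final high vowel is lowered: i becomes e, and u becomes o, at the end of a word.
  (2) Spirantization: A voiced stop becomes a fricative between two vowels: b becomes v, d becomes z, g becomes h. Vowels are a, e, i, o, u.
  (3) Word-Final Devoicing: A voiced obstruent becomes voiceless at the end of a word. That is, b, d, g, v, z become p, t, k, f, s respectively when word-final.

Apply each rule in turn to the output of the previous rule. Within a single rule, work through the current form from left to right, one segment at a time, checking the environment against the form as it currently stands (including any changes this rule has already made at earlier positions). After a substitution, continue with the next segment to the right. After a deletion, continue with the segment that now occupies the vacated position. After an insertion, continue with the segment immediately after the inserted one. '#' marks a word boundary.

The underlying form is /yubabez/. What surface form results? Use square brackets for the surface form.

[yuvaves]

(1) Final Vowel Lowering: no change — [yubabez]
(2) Spirantization: [yubabez] → [yuvavez]
(3) Word-Final Devoicing: [yuvavez] → [yuvaves]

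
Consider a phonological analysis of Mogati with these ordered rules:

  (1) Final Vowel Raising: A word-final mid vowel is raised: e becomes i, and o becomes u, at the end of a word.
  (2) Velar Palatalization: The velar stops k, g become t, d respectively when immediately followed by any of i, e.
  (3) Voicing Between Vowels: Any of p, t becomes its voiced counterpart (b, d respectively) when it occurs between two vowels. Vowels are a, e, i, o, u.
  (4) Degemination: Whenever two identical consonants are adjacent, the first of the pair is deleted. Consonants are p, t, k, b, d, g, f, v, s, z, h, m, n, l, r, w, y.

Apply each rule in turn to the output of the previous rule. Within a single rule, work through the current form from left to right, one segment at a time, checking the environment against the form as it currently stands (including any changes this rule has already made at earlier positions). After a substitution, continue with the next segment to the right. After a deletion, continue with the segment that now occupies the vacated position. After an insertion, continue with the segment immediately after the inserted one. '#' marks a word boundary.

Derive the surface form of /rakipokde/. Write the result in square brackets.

[radibokdi]

(1) Final Vowel Raising: [rakipokde] → [rakipokdi]
(2) Velar Palatalization: [rakipokdi] → [ratipokdi]
(3) Voicing Between Vowels: [ratipokdi] → [radibokdi]
(4) Degemination: no change — [radibokdi]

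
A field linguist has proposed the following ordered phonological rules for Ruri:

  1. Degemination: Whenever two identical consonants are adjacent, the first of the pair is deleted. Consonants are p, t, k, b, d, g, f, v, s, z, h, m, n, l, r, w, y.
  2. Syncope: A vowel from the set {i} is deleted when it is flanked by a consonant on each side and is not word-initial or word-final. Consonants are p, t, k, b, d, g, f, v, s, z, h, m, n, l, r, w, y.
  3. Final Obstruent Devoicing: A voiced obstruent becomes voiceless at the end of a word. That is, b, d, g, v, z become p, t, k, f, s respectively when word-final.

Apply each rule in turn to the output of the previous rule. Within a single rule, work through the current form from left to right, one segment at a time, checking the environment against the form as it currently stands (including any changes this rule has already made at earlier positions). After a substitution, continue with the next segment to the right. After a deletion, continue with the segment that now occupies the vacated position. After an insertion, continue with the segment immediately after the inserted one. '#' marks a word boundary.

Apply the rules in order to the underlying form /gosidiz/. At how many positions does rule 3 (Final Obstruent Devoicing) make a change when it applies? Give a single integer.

1 Degemination: no change — [gosidiz]
2 Syncope: [gosidiz] → [gosdz]
3 Final Obstruent Devoicing: [gosdz] → [gosds]
Rule 3 changed 1 position(s).

1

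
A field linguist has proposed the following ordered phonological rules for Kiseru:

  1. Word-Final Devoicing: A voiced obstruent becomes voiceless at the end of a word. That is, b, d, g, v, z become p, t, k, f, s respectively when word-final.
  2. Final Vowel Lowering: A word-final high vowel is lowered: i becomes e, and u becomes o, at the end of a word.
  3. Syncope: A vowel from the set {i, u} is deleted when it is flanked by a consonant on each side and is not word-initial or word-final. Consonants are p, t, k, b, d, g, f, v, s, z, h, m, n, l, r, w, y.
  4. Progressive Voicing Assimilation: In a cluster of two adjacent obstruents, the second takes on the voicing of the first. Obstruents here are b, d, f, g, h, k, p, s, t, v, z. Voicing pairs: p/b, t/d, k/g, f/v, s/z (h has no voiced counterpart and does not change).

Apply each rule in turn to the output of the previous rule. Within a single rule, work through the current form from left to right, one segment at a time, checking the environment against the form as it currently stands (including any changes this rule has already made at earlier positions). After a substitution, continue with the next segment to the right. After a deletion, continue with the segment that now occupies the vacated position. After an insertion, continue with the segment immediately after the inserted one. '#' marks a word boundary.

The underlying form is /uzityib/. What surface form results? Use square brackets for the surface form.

1 Word-Final Devoicing: [uzityib] → [uzityip]
2 Final Vowel Lowering: no change — [uzityip]
3 Syncope: [uzityip] → [uztyp]
4 Progressive Voicing Assimilation: [uztyp] → [uzdyp]

[uzdyp]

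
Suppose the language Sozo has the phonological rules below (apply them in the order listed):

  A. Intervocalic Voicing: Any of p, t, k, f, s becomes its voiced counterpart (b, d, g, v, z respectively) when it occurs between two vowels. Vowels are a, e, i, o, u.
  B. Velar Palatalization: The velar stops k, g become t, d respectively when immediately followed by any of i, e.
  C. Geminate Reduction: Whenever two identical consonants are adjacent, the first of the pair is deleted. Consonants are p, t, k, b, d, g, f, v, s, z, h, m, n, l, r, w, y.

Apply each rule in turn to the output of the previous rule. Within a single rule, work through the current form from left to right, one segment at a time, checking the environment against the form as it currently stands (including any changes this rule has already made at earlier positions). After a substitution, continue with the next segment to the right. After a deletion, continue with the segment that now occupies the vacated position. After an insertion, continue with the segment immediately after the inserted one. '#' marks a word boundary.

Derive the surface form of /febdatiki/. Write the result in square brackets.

[febdadidi]

A Intervocalic Voicing: [febdatiki] → [febdadigi]
B Velar Palatalization: [febdadigi] → [febdadidi]
C Geminate Reduction: no change — [febdadidi]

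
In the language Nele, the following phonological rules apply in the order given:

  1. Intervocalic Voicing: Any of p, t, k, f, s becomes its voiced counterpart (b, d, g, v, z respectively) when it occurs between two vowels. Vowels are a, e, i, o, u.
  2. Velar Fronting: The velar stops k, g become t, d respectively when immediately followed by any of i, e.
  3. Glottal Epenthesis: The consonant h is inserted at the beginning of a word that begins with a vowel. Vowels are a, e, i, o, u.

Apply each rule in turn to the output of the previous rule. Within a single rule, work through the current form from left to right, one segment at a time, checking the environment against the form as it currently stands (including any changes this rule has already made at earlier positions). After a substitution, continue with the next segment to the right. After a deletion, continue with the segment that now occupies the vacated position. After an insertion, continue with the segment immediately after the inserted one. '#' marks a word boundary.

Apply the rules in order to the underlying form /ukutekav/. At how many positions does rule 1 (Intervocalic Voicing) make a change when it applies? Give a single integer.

3

1 Intervocalic Voicing: [ukutekav] → [ugudegav]
2 Velar Fronting: no change — [ugudegav]
3 Glottal Epenthesis: [ugudegav] → [hugudegav]
Rule 1 changed 3 position(s).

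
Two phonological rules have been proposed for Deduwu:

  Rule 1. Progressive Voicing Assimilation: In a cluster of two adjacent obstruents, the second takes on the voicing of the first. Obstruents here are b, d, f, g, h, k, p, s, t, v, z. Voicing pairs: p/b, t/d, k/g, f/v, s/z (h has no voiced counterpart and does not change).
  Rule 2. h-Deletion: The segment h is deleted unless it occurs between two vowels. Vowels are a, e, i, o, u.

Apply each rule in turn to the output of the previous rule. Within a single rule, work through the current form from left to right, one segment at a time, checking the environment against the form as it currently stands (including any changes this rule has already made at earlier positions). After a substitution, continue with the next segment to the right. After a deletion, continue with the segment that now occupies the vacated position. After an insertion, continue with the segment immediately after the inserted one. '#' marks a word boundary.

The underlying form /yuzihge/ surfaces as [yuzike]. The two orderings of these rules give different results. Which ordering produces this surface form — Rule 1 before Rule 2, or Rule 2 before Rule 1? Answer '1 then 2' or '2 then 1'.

Order 1 then 2:
  1 Progressive Voicing Assimilation: [yuzihge] → [yuzihke]
  2 h-Deletion: [yuzihke] → [yuzike]
  result: [yuzike]
Order 2 then 1:
  2 h-Deletion: [yuzihge] → [yuzige]
  1 Progressive Voicing Assimilation: no change — [yuzige]
  result: [yuzige]

1 then 2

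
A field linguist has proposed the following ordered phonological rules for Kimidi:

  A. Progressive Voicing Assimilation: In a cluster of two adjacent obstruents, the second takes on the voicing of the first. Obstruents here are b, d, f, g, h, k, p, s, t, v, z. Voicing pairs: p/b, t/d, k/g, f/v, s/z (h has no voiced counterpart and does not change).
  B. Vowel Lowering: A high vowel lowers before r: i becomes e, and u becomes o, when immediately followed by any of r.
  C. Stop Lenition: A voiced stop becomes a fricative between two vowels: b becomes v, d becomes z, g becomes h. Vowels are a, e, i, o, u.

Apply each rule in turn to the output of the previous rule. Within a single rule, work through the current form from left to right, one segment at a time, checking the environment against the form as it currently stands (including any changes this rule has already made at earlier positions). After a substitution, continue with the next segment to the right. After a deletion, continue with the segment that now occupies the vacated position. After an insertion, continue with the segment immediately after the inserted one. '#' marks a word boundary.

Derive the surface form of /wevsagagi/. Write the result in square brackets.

[wevzahahi]

A Progressive Voicing Assimilation: [wevsagagi] → [wevzagagi]
B Vowel Lowering: no change — [wevzagagi]
C Stop Lenition: [wevzagagi] → [wevzahahi]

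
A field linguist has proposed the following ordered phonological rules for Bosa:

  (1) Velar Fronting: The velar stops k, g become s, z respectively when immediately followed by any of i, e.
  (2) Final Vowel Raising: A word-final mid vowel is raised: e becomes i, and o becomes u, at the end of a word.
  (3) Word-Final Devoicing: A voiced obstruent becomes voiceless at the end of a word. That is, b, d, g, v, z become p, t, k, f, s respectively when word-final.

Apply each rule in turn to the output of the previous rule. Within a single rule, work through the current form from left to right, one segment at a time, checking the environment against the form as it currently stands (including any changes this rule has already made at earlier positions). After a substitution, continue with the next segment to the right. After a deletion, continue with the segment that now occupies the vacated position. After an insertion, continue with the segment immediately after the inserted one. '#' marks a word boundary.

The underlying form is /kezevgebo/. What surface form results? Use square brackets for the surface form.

(1) Velar Fronting: [kezevgebo] → [sezevzebo]
(2) Final Vowel Raising: [sezevzebo] → [sezevzebu]
(3) Word-Final Devoicing: no change — [sezevzebu]

[sezevzebu]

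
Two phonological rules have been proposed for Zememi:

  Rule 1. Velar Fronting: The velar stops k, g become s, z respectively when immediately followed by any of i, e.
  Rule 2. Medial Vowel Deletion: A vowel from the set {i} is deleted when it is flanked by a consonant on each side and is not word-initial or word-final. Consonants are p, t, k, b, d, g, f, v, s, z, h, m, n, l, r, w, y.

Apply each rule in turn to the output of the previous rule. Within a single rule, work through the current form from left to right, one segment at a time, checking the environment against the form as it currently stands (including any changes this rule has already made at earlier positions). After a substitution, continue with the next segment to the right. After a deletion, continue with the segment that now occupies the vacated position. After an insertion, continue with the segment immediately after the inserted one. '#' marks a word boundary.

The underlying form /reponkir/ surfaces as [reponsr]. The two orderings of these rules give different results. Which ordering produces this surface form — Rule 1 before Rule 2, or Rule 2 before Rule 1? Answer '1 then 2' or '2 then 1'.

1 then 2

Order 1 then 2:
  1 Velar Fronting: [reponkir] → [reponsir]
  2 Medial Vowel Deletion: [reponsir] → [reponsr]
  result: [reponsr]
Order 2 then 1:
  2 Medial Vowel Deletion: [reponkir] → [reponkr]
  1 Velar Fronting: no change — [reponkr]
  result: [reponkr]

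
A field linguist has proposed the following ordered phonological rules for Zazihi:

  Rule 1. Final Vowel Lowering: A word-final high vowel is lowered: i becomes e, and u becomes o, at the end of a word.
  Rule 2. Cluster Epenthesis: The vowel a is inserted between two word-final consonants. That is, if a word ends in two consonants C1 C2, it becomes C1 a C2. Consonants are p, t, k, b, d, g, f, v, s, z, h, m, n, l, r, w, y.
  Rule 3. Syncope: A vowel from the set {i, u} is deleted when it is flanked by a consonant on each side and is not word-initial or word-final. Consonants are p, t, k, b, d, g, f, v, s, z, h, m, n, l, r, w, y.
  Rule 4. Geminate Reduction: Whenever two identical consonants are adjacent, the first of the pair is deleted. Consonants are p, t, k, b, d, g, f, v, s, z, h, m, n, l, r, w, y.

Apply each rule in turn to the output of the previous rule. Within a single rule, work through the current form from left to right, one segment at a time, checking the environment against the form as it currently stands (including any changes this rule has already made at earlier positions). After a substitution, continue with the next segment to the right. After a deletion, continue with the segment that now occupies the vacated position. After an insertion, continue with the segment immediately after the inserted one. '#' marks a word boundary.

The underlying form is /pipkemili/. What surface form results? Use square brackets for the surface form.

Rule 1 Final Vowel Lowering: [pipkemili] → [pipkemile]
Rule 2 Cluster Epenthesis: no change — [pipkemile]
Rule 3 Syncope: [pipkemile] → [ppkemle]
Rule 4 Geminate Reduction: [ppkemle] → [pkemle]

[pkemle]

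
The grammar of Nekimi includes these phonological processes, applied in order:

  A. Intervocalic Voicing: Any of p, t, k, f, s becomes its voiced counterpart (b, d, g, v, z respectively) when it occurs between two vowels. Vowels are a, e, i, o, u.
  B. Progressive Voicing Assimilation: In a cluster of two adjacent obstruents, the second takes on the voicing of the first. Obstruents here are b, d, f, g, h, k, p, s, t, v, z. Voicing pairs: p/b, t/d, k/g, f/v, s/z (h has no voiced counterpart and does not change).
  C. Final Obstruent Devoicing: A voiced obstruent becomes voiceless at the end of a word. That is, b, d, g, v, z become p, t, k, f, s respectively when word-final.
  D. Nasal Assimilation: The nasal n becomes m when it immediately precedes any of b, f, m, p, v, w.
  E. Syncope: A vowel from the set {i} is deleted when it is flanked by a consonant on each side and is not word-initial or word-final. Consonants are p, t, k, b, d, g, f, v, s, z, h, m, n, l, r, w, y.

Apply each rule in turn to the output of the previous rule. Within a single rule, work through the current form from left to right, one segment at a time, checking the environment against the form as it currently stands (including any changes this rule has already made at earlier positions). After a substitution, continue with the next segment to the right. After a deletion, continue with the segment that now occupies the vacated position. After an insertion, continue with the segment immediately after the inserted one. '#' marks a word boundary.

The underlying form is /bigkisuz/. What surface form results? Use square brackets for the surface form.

A Intervocalic Voicing: [bigkisuz] → [bigkizuz]
B Progressive Voicing Assimilation: [bigkizuz] → [biggizuz]
C Final Obstruent Devoicing: [biggizuz] → [biggizus]
D Nasal Assimilation: no change — [biggizus]
E Syncope: [biggizus] → [bggzus]

[bggzus]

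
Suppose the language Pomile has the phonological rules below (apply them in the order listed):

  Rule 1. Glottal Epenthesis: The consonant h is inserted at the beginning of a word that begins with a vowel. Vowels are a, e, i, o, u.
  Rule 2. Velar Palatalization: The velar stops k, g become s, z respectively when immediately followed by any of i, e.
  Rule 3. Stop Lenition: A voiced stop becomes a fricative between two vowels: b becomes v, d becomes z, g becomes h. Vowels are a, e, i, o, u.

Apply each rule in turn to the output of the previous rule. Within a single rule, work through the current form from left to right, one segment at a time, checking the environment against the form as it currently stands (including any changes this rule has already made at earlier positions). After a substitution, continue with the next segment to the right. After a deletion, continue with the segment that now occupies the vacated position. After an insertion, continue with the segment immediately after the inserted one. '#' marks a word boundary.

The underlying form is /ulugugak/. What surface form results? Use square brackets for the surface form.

[huluhuhak]

Rule 1 Glottal Epenthesis: [ulugugak] → [hulugugak]
Rule 2 Velar Palatalization: no change — [hulugugak]
Rule 3 Stop Lenition: [hulugugak] → [huluhuhak]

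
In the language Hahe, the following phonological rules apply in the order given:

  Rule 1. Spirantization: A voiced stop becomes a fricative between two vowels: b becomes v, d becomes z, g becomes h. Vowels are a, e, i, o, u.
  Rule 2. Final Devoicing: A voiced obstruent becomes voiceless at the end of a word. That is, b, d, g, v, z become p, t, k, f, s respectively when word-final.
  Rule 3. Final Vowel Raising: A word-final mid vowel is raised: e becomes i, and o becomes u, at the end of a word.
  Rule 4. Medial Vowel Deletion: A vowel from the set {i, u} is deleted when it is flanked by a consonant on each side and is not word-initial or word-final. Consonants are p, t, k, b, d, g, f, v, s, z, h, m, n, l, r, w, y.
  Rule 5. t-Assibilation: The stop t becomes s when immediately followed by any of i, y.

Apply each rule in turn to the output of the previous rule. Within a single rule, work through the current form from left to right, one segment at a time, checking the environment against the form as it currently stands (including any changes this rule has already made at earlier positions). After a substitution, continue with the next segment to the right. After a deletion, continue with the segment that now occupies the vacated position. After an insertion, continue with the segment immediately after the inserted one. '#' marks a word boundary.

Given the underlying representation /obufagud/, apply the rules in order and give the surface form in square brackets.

Rule 1 Spirantization: [obufagud] → [ovufahud]
Rule 2 Final Devoicing: [ovufahud] → [ovufahut]
Rule 3 Final Vowel Raising: no change — [ovufahut]
Rule 4 Medial Vowel Deletion: [ovufahut] → [ovfaht]
Rule 5 t-Assibilation: no change — [ovfaht]

[ovfaht]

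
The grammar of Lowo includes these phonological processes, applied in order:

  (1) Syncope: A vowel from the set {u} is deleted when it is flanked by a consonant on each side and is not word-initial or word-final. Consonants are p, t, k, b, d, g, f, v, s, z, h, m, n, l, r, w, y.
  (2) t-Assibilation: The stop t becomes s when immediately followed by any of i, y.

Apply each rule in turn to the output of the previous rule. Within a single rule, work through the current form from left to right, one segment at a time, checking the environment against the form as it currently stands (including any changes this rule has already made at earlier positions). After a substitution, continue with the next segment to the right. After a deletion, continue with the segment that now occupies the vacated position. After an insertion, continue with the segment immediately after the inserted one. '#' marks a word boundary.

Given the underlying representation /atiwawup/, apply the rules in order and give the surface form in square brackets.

[asiwawp]

(1) Syncope: [atiwawup] → [atiwawp]
(2) t-Assibilation: [atiwawp] → [asiwawp]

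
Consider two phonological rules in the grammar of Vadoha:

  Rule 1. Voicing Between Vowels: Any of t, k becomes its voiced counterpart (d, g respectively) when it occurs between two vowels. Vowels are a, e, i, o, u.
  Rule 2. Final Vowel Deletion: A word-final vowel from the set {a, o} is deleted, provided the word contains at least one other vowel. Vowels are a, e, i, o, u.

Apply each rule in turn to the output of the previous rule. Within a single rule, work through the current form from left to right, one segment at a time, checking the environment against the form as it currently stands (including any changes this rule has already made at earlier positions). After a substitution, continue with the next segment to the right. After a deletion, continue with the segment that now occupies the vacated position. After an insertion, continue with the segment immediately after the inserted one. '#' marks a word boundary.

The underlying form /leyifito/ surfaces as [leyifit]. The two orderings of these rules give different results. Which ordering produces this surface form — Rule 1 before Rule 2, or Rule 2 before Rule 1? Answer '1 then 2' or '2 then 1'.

2 then 1

Order 1 then 2:
  1 Voicing Between Vowels: [leyifito] → [leyifido]
  2 Final Vowel Deletion: [leyifido] → [leyifid]
  result: [leyifid]
Order 2 then 1:
  2 Final Vowel Deletion: [leyifito] → [leyifit]
  1 Voicing Between Vowels: no change — [leyifit]
  result: [leyifit]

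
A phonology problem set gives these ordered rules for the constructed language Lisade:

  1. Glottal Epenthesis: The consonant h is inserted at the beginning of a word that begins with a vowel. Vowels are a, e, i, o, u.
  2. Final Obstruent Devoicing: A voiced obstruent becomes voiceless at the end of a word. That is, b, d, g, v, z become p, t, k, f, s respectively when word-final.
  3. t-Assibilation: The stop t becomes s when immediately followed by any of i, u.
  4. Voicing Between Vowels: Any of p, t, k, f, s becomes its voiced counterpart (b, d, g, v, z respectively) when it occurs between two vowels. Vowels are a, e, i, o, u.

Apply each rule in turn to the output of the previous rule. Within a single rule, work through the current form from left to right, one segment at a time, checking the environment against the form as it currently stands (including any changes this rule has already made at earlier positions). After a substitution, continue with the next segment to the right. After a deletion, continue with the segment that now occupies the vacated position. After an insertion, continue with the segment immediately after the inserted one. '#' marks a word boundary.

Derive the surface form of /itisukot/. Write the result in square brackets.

1 Glottal Epenthesis: [itisukot] → [hitisukot]
2 Final Obstruent Devoicing: no change — [hitisukot]
3 t-Assibilation: [hitisukot] → [hisisukot]
4 Voicing Between Vowels: [hisisukot] → [hizizugot]

[hizizugot]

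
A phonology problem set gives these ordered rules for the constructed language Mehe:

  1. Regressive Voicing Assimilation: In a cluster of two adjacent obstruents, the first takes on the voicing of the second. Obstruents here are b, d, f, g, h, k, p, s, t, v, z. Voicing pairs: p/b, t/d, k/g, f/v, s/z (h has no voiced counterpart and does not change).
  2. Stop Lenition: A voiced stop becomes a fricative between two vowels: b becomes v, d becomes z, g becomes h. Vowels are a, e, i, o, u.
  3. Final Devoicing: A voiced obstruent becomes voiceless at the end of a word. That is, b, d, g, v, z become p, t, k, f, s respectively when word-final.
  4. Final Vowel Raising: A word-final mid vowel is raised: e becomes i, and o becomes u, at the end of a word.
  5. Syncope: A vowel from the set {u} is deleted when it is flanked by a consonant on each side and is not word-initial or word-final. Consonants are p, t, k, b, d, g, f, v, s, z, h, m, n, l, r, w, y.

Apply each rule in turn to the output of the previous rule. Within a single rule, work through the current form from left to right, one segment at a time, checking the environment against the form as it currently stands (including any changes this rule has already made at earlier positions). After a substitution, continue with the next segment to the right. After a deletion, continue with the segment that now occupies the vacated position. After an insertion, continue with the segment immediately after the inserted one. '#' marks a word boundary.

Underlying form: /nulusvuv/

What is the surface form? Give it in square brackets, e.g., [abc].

[nlzvf]

1 Regressive Voicing Assimilation: [nulusvuv] → [nuluzvuv]
2 Stop Lenition: no change — [nuluzvuv]
3 Final Devoicing: [nuluzvuv] → [nuluzvuf]
4 Final Vowel Raising: no change — [nuluzvuf]
5 Syncope: [nuluzvuf] → [nlzvf]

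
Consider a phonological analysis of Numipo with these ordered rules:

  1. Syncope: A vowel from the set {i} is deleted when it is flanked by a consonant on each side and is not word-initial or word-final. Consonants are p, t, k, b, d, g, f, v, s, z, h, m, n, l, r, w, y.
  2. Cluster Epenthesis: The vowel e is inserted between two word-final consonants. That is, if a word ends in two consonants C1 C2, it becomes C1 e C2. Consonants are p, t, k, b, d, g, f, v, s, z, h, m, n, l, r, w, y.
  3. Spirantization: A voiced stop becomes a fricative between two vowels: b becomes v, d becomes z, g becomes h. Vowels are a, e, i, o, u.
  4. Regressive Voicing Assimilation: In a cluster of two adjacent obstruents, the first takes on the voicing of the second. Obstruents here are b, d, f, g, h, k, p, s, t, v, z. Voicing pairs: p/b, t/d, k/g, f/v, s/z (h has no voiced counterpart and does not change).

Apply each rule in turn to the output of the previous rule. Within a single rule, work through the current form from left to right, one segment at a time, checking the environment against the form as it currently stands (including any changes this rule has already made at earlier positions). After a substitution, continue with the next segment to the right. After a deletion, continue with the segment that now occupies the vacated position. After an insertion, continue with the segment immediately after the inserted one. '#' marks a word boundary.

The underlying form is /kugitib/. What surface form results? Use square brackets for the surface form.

[kukteb]

1 Syncope: [kugitib] → [kugtb]
2 Cluster Epenthesis: [kugtb] → [kugteb]
3 Spirantization: no change — [kugteb]
4 Regressive Voicing Assimilation: [kugteb] → [kukteb]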